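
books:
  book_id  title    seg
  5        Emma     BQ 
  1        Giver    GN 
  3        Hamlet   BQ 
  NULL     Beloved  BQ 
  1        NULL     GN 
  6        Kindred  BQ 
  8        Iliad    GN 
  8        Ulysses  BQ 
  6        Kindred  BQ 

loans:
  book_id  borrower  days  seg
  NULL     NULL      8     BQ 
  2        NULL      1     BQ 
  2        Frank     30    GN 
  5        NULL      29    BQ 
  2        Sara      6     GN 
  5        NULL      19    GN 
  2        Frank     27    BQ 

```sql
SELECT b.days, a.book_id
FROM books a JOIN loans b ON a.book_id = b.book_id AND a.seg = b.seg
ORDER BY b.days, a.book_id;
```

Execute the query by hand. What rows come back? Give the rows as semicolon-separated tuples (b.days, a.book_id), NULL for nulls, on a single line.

(29, 5)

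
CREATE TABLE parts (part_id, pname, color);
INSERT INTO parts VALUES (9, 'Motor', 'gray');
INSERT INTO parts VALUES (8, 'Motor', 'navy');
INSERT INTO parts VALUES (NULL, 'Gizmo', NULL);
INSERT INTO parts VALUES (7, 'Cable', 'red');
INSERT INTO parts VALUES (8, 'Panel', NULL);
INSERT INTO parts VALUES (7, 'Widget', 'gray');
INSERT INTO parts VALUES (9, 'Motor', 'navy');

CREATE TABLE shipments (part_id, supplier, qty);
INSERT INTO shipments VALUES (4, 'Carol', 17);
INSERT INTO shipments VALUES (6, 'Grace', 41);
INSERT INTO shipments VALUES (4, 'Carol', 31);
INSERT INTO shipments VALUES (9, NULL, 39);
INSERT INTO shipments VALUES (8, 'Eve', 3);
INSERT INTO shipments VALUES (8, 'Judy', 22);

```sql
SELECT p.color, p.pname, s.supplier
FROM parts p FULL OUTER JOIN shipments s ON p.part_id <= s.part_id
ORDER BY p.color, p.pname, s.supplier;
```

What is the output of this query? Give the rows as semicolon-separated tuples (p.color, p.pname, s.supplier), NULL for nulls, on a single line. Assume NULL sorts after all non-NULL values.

FULL OUTER JOIN keeps every row from both sides; unmatched rows get NULL for the other side's columns.
Matching on p.part_id <= s.part_id. A NULL in a compared column never satisfies the condition.
- p[0] part_id=9 → 1 match(es) in s → 1 row(s).
- p[1] part_id=8 → 3 match(es) in s → 3 row(s).
- p[2] part_id=NULL → no match; kept with NULLs on the s side.
- p[3] part_id=7 → 3 match(es) in s → 3 row(s).
- p[4] part_id=8 → 3 match(es) in s → 3 row(s).
- p[5] part_id=7 → 3 match(es) in s → 3 row(s).
- p[6] part_id=9 → 1 match(es) in s → 1 row(s).
- 3 s row(s) had no p match → kept, p columns NULL.

(gray, Motor, NULL); (gray, Widget, Eve); (gray, Widget, Judy); (gray, Widget, NULL); (navy, Motor, Eve); (navy, Motor, Judy); (navy, Motor, NULL); (navy, Motor, NULL); (red, Cable, Eve); (red, Cable, Judy); (red, Cable, NULL); (NULL, Gizmo, NULL); (NULL, Panel, Eve); (NULL, Panel, Judy); (NULL, Panel, NULL); (NULL, NULL, Carol); (NULL, NULL, Carol); (NULL, NULL, Grace)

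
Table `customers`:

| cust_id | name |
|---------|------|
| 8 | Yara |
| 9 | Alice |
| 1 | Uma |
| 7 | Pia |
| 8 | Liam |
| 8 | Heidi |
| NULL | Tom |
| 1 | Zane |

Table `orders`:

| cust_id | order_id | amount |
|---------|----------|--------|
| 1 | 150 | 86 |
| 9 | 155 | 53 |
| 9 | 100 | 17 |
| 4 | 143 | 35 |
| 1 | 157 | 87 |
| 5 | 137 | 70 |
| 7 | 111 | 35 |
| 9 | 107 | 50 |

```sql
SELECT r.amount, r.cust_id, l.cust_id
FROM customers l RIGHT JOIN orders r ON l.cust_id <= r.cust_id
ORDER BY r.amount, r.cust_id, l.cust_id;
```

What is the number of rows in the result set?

RIGHT JOIN keeps every row from `orders`; unmatched rows get NULL for `customers`'s columns.
Matching on l.cust_id <= r.cust_id. A NULL in a compared column never satisfies the condition.
- cust_id=8: 3 matching r row(s), so 3 row(s) emitted.
- cust_id=9: 3 matching r row(s), so 3 row(s) emitted.
- cust_id=1: 8 matching r row(s), so 8 row(s) emitted.
- cust_id=7: 4 matching r row(s), so 4 row(s) emitted.
- cust_id=8: 3 matching r row(s), so 3 row(s) emitted.
- cust_id=8: 3 matching r row(s), so 3 row(s) emitted.
- cust_id=NULL: no matching r row.
- cust_id=1: 8 matching r row(s), so 8 row(s) emitted.
- every r row matched at least one l row.
Total: 32 rows.

32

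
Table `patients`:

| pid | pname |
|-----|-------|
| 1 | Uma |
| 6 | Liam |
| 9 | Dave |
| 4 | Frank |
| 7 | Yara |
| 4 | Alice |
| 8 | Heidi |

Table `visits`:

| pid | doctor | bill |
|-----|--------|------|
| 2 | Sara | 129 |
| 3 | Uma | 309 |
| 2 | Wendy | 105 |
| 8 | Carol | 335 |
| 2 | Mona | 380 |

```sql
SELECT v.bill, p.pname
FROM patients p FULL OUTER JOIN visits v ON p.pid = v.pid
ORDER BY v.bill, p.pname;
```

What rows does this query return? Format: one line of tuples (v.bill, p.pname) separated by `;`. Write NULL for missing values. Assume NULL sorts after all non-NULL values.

(105, NULL); (129, NULL); (309, NULL); (335, Heidi); (380, NULL); (NULL, Alice); (NULL, Dave); (NULL, Frank); (NULL, Liam); (NULL, Uma); (NULL, Yara)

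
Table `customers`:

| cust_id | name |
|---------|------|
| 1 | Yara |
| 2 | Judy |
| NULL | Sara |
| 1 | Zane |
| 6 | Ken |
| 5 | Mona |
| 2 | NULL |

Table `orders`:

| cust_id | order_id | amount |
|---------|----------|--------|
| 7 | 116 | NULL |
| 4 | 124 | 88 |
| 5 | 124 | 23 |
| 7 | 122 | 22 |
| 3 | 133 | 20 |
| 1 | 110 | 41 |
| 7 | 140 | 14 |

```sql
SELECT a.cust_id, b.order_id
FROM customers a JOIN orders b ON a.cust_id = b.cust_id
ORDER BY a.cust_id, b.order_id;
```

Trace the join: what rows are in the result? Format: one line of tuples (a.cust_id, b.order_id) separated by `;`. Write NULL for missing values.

(1, 110); (1, 110); (5, 124)

INNER JOIN keeps only pairs where the ON condition holds.
Matching on a.cust_id = b.cust_id. A NULL in a compared column never satisfies the condition.
- a (cust_id=1) pairs with 1 row(s) of b.
- a (cust_id=2) has no partner → excluded.
- a (cust_id=NULL) has no partner → excluded.
- a (cust_id=1) pairs with 1 row(s) of b.
- a (cust_id=6) has no partner → excluded.
- a (cust_id=5) pairs with 1 row(s) of b.
- a (cust_id=2) has no partner → excluded.
After projecting and ordering:
a.cust_id | b.order_id
1 | 110
1 | 110
5 | 124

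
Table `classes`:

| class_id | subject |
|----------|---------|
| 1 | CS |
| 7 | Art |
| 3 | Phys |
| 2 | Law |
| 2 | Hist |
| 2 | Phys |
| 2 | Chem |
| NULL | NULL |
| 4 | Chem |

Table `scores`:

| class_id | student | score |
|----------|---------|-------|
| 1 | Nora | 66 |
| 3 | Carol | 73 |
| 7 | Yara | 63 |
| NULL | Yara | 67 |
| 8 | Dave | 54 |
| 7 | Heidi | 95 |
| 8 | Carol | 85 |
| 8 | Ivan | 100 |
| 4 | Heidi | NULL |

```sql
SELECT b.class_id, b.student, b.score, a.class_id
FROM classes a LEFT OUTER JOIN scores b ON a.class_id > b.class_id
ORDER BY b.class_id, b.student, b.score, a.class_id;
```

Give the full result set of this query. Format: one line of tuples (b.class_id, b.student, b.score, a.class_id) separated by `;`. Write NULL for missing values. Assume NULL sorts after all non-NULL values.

(1, Nora, 66, 2); (1, Nora, 66, 2); (1, Nora, 66, 2); (1, Nora, 66, 2); (1, Nora, 66, 3); (1, Nora, 66, 4); (1, Nora, 66, 7); (3, Carol, 73, 4); (3, Carol, 73, 7); (4, Heidi, NULL, 7); (NULL, NULL, NULL, 1); (NULL, NULL, NULL, NULL)

LEFT JOIN keeps every row from `classes`; unmatched rows get NULL for `scores`'s columns.
Matching on a.class_id > b.class_id. A NULL in a compared column never satisfies the condition.
Matched pairs: 10; unmatched a rows kept: 2.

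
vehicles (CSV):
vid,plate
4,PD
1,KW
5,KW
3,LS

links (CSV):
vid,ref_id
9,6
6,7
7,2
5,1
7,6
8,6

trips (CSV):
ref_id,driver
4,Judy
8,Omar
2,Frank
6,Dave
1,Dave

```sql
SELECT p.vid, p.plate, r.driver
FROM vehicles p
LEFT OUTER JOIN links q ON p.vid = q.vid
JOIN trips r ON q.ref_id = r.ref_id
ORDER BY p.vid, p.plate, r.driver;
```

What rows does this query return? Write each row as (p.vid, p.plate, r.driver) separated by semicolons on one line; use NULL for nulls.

(5, KW, Dave)

Joins associate left-to-right: vehicles LEFT JOIN links on vid gives 4 intermediate row(s).
Then INNER JOIN `trips r` on ref_id: keep only rows whose q.ref_id appears in r.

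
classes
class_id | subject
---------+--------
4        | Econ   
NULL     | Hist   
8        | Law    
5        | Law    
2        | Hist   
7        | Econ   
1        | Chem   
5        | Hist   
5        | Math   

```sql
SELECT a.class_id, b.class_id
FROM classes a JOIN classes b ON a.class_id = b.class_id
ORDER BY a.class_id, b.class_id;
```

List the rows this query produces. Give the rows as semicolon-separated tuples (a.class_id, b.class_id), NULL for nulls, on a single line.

(1, 1); (2, 2); (4, 4); (5, 5); (5, 5); (5, 5); (5, 5); (5, 5); (5, 5); (5, 5); (5, 5); (5, 5); (7, 7); (8, 8)

INNER JOIN keeps only pairs where the ON condition holds.
Matching on a.class_id = b.class_id. A NULL in a compared column never satisfies the condition.
- class_id=4: 1 matching b row(s), so 1 row(s) emitted.
- class_id=NULL: no matching b row, dropped.
- class_id=8: 1 matching b row(s), so 1 row(s) emitted.
- class_id=5: 3 matching b row(s), so 3 row(s) emitted.
- class_id=2: 1 matching b row(s), so 1 row(s) emitted.
- class_id=7: 1 matching b row(s), so 1 row(s) emitted.
- class_id=1: 1 matching b row(s), so 1 row(s) emitted.
- class_id=5: 3 matching b row(s), so 3 row(s) emitted.
- class_id=5: 3 matching b row(s), so 3 row(s) emitted.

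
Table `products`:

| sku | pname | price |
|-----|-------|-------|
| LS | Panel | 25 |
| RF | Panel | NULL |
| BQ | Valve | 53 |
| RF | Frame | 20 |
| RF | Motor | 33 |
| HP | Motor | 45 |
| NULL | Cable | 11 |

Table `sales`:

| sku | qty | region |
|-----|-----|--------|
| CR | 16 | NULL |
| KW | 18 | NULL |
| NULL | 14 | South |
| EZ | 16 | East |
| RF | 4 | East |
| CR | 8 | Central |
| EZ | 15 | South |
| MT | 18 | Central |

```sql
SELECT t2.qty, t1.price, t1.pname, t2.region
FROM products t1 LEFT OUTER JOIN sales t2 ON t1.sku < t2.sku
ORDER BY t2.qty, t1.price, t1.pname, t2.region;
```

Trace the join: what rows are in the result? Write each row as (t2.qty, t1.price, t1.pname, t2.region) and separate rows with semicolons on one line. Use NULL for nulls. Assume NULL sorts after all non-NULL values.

LEFT JOIN keeps every row from `products`; unmatched rows get NULL for `sales`'s columns.
Matching on t1.sku < t2.sku. A NULL in a compared column never satisfies the condition.
Matched pairs: 12; unmatched t1 rows kept: 4.

(4, 25, Panel, East); (4, 45, Motor, East); (4, 53, Valve, East); (8, 53, Valve, Central); (15, 53, Valve, South); (16, 53, Valve, East); (16, 53, Valve, NULL); (18, 25, Panel, Central); (18, 45, Motor, Central); (18, 45, Motor, NULL); (18, 53, Valve, Central); (18, 53, Valve, NULL); (NULL, 11, Cable, NULL); (NULL, 20, Frame, NULL); (NULL, 33, Motor, NULL); (NULL, NULL, Panel, NULL)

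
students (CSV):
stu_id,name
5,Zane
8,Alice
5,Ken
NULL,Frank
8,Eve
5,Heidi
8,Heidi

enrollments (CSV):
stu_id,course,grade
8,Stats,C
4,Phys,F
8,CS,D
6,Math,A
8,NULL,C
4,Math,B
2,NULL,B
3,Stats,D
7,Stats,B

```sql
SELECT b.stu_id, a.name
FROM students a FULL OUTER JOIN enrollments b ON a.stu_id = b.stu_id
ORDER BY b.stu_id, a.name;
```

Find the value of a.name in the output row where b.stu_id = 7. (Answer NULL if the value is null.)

FULL OUTER JOIN keeps every row from both sides; unmatched rows get NULL for the other side's columns.
Matching on a.stu_id = b.stu_id. A NULL in a compared column never satisfies the condition.
Matched pairs: 9; unmatched a rows kept: 4; unmatched b rows kept: 6.

NULL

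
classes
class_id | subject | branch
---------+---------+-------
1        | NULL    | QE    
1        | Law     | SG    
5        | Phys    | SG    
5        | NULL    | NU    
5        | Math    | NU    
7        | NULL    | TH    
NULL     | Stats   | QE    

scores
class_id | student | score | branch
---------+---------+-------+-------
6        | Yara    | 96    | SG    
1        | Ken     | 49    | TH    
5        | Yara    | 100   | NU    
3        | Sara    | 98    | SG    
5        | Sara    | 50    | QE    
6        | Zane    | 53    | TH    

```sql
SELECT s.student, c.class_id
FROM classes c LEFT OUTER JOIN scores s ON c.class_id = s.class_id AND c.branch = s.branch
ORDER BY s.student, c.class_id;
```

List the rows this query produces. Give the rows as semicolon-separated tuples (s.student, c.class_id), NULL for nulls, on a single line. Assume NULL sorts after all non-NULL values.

(Yara, 5); (Yara, 5); (NULL, 1); (NULL, 1); (NULL, 5); (NULL, 7); (NULL, NULL)

LEFT JOIN keeps every row from `classes`; unmatched rows get NULL for `scores`'s columns.
Matching on c.class_id = s.class_id AND c.branch = s.branch. A NULL in a compared column never satisfies the condition.
- class_id=1, branch=QE: no s row matches, row kept with s columns NULL.
- class_id=1, branch=SG: no s row matches, row kept with s columns NULL.
- class_id=5, branch=SG: no s row matches, row kept with s columns NULL.
- class_id=5, branch=NU: 1 matching s row(s), so 1 row(s) emitted.
- class_id=5, branch=NU: 1 matching s row(s), so 1 row(s) emitted.
- class_id=7, branch=TH: no s row matches, row kept with s columns NULL.
- class_id=NULL, branch=QE: no s row matches, row kept with s columns NULL.
After projecting and ordering:
s.student | c.class_id
Yara | 5
Yara | 5
NULL | 1
NULL | 1
NULL | 5
NULL | 7
NULL | NULL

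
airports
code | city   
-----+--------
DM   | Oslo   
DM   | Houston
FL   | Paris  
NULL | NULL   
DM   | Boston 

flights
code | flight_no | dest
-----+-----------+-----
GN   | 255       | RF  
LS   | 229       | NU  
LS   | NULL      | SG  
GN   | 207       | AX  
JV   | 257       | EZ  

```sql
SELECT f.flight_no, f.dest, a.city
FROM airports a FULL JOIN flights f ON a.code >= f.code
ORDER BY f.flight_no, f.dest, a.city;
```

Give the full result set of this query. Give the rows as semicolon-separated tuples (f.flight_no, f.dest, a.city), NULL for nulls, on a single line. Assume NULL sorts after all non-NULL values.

(207, AX, NULL); (229, NU, NULL); (255, RF, NULL); (257, EZ, NULL); (NULL, SG, NULL); (NULL, NULL, Boston); (NULL, NULL, Houston); (NULL, NULL, Oslo); (NULL, NULL, Paris); (NULL, NULL, NULL)

FULL OUTER JOIN keeps every row from both sides; unmatched rows get NULL for the other side's columns.
Matching on a.code >= f.code. A NULL in a compared column never satisfies the condition.
Matched pairs: 0; unmatched a rows kept: 5; unmatched f rows kept: 5.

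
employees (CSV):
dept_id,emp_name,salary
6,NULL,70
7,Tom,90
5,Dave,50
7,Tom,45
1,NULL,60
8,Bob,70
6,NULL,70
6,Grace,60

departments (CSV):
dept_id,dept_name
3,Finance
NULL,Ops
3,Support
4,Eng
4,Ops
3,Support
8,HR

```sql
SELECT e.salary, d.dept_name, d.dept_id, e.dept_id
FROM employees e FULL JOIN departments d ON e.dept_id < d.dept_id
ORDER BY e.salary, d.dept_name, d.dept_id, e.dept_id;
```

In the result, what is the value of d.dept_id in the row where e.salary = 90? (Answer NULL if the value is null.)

8

FULL OUTER JOIN keeps every row from both sides; unmatched rows get NULL for the other side's columns.
Matching on e.dept_id < d.dept_id. A NULL in a compared column never satisfies the condition.
Matched pairs: 12; unmatched e rows kept: 1; unmatched d rows kept: 1.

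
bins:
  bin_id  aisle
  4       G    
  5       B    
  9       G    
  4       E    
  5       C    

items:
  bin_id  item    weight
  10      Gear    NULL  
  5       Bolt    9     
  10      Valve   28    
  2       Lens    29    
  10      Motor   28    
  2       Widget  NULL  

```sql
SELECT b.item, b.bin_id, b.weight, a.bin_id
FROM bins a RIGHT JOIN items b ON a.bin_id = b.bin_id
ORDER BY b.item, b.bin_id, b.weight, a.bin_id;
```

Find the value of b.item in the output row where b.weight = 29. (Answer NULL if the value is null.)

RIGHT JOIN keeps every row from `items`; unmatched rows get NULL for `bins`'s columns.
Matching on a.bin_id = b.bin_id.
- a[0] bin_id=4 → no match.
- a[1] bin_id=5 → 1 match(es) in b → 1 row(s).
- a[2] bin_id=9 → no match.
- a[3] bin_id=4 → no match.
- a[4] bin_id=5 → 1 match(es) in b → 1 row(s).
- 5 b row(s) had no a match → kept, a columns NULL.

Lens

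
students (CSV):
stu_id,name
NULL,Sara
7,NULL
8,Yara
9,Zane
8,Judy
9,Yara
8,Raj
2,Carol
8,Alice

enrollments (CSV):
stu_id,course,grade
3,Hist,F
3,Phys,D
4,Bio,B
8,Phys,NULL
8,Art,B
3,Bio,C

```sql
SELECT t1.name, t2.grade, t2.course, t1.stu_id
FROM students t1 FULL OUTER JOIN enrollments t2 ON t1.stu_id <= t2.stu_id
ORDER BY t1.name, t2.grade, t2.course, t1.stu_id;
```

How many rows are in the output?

FULL OUTER JOIN keeps every row from both sides; unmatched rows get NULL for the other side's columns.
Matching on t1.stu_id <= t2.stu_id. A NULL in a compared column never satisfies the condition.
- t1 row (stu_id=NULL): no match → kept, t2 columns NULL.
- t1 row (stu_id=7): matches 2 t2 row(s) → 2 output row(s).
- t1 row (stu_id=8): matches 2 t2 row(s) → 2 output row(s).
- t1 row (stu_id=9): no match → kept, t2 columns NULL.
- t1 row (stu_id=8): matches 2 t2 row(s) → 2 output row(s).
- t1 row (stu_id=9): no match → kept, t2 columns NULL.
- t1 row (stu_id=8): matches 2 t2 row(s) → 2 output row(s).
- t1 row (stu_id=2): matches 6 t2 row(s) → 6 output row(s).
- t1 row (stu_id=8): matches 2 t2 row(s) → 2 output row(s).
Total: 16 matched + 3 padded = 19 rows.

19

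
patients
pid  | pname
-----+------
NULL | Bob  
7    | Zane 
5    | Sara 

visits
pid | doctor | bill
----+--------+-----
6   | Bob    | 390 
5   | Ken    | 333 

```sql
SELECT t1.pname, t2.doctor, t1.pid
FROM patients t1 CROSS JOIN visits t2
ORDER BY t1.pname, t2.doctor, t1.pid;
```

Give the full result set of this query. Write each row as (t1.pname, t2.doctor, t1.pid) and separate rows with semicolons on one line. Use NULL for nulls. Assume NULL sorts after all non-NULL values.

CROSS JOIN pairs every row of `patients` with every row of `visits`: 3 × 2 = 6 rows.
After projecting and ordering:
t1.pname | t2.doctor | t1.pid
Bob | Bob | NULL
Bob | Ken | NULL
Sara | Bob | 5
Sara | Ken | 5
Zane | Bob | 7
Zane | Ken | 7

(Bob, Bob, NULL); (Bob, Ken, NULL); (Sara, Bob, 5); (Sara, Ken, 5); (Zane, Bob, 7); (Zane, Ken, 7)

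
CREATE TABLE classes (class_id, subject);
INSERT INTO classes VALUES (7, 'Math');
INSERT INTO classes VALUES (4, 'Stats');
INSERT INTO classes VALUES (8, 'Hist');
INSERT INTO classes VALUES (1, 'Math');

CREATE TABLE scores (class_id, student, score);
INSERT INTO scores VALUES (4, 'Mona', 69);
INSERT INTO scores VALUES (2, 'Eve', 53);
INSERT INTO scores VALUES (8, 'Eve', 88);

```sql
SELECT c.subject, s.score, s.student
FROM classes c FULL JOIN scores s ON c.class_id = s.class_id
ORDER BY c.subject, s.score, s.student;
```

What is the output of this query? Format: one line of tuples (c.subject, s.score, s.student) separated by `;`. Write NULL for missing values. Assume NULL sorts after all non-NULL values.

(Hist, 88, Eve); (Math, NULL, NULL); (Math, NULL, NULL); (Stats, 69, Mona); (NULL, 53, Eve)

FULL OUTER JOIN keeps every row from both sides; unmatched rows get NULL for the other side's columns.
Matching on c.class_id = s.class_id.
Matched pairs: 2; unmatched c rows kept: 2; unmatched s rows kept: 1.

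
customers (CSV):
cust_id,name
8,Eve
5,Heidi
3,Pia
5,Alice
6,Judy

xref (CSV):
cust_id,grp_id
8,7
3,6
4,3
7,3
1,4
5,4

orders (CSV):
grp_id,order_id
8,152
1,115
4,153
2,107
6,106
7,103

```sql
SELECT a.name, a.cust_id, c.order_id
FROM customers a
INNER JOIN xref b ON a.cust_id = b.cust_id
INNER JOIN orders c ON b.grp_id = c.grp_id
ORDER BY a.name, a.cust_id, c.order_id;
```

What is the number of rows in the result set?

Evaluate left to right. First `customers a INNER JOIN xref b` on cust_id: 4 row(s).
Then INNER JOIN `orders c` on grp_id: keep only rows whose b.grp_id appears in c.
Result: 4 row(s).

4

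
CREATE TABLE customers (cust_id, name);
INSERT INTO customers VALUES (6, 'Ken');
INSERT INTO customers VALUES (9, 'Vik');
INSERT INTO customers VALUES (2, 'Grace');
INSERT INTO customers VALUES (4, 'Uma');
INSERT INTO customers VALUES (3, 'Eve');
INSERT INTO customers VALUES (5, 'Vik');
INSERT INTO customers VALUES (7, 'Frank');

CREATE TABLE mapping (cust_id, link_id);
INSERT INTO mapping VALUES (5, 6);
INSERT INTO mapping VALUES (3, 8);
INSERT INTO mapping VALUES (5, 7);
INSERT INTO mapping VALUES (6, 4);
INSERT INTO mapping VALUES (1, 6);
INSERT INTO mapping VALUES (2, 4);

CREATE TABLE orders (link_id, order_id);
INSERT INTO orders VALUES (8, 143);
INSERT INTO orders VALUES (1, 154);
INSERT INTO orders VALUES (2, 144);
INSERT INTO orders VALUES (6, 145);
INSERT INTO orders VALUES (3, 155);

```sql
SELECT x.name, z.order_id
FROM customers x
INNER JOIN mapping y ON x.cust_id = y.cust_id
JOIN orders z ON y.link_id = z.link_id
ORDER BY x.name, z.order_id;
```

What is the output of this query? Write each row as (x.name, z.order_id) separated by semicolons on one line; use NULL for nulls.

(Eve, 143); (Vik, 145)

Joins associate left-to-right: customers INNER JOIN mapping on cust_id gives 5 intermediate row(s).
Then INNER JOIN `orders z` on link_id: keep only rows whose y.link_id appears in z.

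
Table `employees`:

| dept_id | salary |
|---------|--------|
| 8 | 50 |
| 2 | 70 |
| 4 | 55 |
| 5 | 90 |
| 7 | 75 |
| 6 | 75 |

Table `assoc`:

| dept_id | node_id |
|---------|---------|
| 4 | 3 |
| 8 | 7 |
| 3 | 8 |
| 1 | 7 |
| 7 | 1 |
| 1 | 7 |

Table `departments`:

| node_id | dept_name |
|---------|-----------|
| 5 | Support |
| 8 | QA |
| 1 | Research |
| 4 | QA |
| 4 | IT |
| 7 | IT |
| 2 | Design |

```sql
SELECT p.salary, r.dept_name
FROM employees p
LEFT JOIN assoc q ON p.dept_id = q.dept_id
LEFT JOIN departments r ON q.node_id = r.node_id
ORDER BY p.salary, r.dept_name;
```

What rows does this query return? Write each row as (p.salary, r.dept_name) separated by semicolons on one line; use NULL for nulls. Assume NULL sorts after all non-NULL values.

Evaluate left to right. First `employees p LEFT JOIN assoc q` on dept_id: 6 row(s).
Then LEFT JOIN `departments r` on node_id: each of those 6 rows is kept; rows whose q.node_id has no match in r get NULL for r's columns.

(50, IT); (55, NULL); (70, NULL); (75, Research); (75, NULL); (90, NULL)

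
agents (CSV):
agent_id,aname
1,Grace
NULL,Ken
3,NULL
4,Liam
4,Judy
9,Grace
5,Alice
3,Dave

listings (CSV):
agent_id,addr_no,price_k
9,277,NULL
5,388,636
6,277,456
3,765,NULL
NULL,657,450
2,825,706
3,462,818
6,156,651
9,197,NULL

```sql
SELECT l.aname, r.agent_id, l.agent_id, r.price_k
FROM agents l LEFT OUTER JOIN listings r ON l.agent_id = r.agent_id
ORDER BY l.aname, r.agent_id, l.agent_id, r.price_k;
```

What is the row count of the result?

11

LEFT JOIN keeps every row from `agents`; unmatched rows get NULL for `listings`'s columns.
Matching on l.agent_id = r.agent_id. A NULL in a compared column never satisfies the condition.
Matched pairs: 7; unmatched l rows kept: 4.
Total: 7 matched + 4 padded = 11 rows.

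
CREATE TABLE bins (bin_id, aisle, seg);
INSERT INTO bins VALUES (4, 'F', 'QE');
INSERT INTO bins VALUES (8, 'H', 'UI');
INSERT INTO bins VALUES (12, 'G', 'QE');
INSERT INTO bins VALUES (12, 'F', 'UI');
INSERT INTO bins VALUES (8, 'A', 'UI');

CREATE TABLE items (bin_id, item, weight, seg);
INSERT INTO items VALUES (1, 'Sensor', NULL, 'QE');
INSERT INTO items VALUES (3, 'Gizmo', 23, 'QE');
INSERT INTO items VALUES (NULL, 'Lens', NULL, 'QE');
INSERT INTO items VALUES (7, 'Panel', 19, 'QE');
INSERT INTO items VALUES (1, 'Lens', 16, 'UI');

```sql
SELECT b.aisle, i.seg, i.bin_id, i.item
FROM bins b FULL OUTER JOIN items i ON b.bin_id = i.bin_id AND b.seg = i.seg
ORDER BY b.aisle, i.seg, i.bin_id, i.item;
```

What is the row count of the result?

10

FULL OUTER JOIN keeps every row from both sides; unmatched rows get NULL for the other side's columns.
Matching on b.bin_id = i.bin_id AND b.seg = i.seg. A NULL in a compared column never satisfies the condition.
- b[0] bin_id=4, seg=QE → no match; kept with NULLs on the i side.
- b[1] bin_id=8, seg=UI → no match; kept with NULLs on the i side.
- b[2] bin_id=12, seg=QE → no match; kept with NULLs on the i side.
- b[3] bin_id=12, seg=UI → no match; kept with NULLs on the i side.
- b[4] bin_id=8, seg=UI → no match; kept with NULLs on the i side.
- 5 row(s) from i found no b partner → padded with NULL.
Total: 0 matched + 10 padded = 10 rows.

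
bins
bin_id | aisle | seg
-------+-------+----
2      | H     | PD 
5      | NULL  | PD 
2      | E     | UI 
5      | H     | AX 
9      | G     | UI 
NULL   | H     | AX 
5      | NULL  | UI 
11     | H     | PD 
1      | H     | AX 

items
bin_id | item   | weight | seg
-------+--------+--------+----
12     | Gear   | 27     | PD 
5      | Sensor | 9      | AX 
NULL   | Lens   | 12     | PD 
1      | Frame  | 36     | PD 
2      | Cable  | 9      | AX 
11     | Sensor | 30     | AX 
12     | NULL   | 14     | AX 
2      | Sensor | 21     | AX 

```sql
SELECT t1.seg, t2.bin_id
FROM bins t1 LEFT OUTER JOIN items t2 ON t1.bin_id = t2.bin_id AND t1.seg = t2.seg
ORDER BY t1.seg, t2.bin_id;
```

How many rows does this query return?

LEFT JOIN keeps every row from `bins`; unmatched rows get NULL for `items`'s columns.
Matching on t1.bin_id = t2.bin_id AND t1.seg = t2.seg. A NULL in a compared column never satisfies the condition.
- bin_id=2, seg=PD: no t2 row matches, row kept with t2 columns NULL.
- bin_id=5, seg=PD: no t2 row matches, row kept with t2 columns NULL.
- bin_id=2, seg=UI: no t2 row matches, row kept with t2 columns NULL.
- bin_id=5, seg=AX: 1 matching t2 row(s), so 1 row(s) emitted.
- bin_id=9, seg=UI: no t2 row matches, row kept with t2 columns NULL.
- bin_id=NULL, seg=AX: no t2 row matches, row kept with t2 columns NULL.
- bin_id=5, seg=UI: no t2 row matches, row kept with t2 columns NULL.
- bin_id=11, seg=PD: no t2 row matches, row kept with t2 columns NULL.
- bin_id=1, seg=AX: no t2 row matches, row kept with t2 columns NULL.
Total: 1 matched + 8 padded = 9 rows.

9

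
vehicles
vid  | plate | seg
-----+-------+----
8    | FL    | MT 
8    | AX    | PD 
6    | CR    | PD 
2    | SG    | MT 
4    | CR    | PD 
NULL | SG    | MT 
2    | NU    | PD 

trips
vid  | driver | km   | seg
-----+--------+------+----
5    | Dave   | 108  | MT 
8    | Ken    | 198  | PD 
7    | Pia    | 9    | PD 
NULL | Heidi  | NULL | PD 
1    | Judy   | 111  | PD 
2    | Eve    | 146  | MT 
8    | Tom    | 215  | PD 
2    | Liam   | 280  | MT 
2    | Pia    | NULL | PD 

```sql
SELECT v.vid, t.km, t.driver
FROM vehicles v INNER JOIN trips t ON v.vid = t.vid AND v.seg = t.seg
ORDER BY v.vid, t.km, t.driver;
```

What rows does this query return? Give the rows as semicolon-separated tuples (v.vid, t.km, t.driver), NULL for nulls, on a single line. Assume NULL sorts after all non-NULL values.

INNER JOIN keeps only pairs where the ON condition holds.
Matching on v.vid = t.vid AND v.seg = t.seg. A NULL in a compared column never satisfies the condition.
- vid=8, seg=MT: no matching t row, dropped.
- vid=8, seg=PD: 2 matching t row(s), so 2 row(s) emitted.
- vid=6, seg=PD: no matching t row, dropped.
- vid=2, seg=MT: 2 matching t row(s), so 2 row(s) emitted.
- vid=4, seg=PD: no matching t row, dropped.
- vid=NULL, seg=MT: no matching t row, dropped.
- vid=2, seg=PD: 1 matching t row(s), so 1 row(s) emitted.
After projecting and ordering:
v.vid | t.km | t.driver
2 | 146 | Eve
2 | 280 | Liam
2 | NULL | Pia
8 | 198 | Ken
8 | 215 | Tom

(2, 146, Eve); (2, 280, Liam); (2, NULL, Pia); (8, 198, Ken); (8, 215, Tom)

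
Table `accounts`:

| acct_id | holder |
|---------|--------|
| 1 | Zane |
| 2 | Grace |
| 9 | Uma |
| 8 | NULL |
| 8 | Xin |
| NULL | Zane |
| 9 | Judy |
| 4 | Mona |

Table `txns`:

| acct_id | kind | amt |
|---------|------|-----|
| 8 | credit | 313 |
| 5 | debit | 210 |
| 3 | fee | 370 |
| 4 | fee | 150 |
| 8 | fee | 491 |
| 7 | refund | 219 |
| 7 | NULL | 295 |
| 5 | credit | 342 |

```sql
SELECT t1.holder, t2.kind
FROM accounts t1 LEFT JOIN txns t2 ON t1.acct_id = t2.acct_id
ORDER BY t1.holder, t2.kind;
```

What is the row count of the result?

10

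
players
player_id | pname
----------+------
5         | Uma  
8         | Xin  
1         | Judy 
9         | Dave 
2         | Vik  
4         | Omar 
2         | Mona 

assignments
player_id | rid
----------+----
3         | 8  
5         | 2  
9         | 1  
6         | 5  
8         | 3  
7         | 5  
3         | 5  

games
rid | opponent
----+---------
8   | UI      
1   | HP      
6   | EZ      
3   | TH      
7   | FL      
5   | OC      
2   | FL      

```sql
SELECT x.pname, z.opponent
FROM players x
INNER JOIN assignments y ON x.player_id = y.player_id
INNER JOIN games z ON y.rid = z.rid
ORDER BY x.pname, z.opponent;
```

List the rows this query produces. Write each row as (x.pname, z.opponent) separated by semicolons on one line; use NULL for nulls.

(Dave, HP); (Uma, FL); (Xin, TH)

Joins associate left-to-right: players INNER JOIN assignments on player_id gives 3 intermediate row(s).
Then INNER JOIN `games z` on rid: keep only rows whose y.rid appears in z.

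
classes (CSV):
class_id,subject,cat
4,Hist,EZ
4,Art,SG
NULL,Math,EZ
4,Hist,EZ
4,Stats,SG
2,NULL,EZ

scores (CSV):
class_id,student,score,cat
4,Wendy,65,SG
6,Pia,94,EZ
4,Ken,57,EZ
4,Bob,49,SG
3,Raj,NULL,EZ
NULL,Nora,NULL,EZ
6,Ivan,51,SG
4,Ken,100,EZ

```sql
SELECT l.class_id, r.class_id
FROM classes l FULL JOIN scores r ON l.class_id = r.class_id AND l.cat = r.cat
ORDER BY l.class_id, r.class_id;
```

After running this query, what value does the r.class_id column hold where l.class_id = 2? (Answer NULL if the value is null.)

NULL

FULL OUTER JOIN keeps every row from both sides; unmatched rows get NULL for the other side's columns.
Matching on l.class_id = r.class_id AND l.cat = r.cat. A NULL in a compared column never satisfies the condition.
- class_id=4, cat=EZ: 2 matching r row(s), so 2 row(s) emitted.
- class_id=4, cat=SG: 2 matching r row(s), so 2 row(s) emitted.
- class_id=NULL, cat=EZ: no r row matches, row kept with r columns NULL.
- class_id=4, cat=EZ: 2 matching r row(s), so 2 row(s) emitted.
- class_id=4, cat=SG: 2 matching r row(s), so 2 row(s) emitted.
- class_id=2, cat=EZ: no r row matches, row kept with r columns NULL.
- 4 r row(s) had no l match → kept, l columns NULL.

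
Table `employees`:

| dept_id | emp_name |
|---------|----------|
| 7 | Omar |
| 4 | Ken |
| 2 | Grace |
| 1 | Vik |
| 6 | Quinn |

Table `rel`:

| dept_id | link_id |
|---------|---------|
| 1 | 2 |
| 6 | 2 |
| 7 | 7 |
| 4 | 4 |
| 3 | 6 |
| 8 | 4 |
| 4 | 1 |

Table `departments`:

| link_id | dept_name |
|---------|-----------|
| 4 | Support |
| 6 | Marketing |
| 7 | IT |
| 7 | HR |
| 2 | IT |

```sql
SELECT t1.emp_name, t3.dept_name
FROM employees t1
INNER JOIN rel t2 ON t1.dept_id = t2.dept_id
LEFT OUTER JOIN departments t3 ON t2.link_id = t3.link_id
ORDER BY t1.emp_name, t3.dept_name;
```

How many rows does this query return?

6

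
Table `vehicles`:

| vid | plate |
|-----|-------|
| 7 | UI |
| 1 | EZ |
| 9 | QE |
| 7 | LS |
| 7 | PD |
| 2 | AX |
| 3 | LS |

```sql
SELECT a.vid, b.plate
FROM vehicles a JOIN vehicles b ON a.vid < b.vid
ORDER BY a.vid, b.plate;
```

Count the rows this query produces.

18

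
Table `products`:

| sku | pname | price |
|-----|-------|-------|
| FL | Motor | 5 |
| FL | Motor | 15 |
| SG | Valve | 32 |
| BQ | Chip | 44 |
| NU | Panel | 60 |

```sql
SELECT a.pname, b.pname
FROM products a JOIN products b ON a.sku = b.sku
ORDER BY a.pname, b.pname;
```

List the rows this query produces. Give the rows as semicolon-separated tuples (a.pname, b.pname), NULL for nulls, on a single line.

INNER JOIN keeps only pairs where the ON condition holds.
Matching on a.sku = b.sku.
- a[0] sku=FL → 2 match(es) in b → 2 row(s).
- a[1] sku=FL → 2 match(es) in b → 2 row(s).
- a[2] sku=SG → 1 match(es) in b → 1 row(s).
- a[3] sku=BQ → 1 match(es) in b → 1 row(s).
- a[4] sku=NU → 1 match(es) in b → 1 row(s).
After projecting and ordering:
a.pname | b.pname
Chip | Chip
Motor | Motor
Motor | Motor
Motor | Motor
Motor | Motor
Panel | Panel
Valve | Valve

(Chip, Chip); (Motor, Motor); (Motor, Motor); (Motor, Motor); (Motor, Motor); (Panel, Panel); (Valve, Valve)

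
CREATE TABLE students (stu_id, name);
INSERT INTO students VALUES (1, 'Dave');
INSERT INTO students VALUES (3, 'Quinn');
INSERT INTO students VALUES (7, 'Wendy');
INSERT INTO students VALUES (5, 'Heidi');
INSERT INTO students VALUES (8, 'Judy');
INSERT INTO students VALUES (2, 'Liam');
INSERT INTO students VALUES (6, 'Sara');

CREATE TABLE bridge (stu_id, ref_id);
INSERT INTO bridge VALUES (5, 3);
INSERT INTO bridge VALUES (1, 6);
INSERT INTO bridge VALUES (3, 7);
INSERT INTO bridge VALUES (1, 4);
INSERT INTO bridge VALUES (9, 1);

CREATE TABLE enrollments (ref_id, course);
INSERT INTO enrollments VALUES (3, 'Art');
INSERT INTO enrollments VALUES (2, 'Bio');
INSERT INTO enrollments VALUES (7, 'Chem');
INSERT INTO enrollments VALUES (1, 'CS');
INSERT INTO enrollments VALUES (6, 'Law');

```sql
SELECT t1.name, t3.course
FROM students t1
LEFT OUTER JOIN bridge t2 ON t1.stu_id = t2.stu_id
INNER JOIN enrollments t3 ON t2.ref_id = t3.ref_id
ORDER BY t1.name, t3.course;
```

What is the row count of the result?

Evaluate left to right. First `students t1 LEFT JOIN bridge t2` on stu_id: 8 row(s).
Then INNER JOIN `enrollments t3` on ref_id: keep only rows whose t2.ref_id appears in t3.
Result: 3 row(s).

3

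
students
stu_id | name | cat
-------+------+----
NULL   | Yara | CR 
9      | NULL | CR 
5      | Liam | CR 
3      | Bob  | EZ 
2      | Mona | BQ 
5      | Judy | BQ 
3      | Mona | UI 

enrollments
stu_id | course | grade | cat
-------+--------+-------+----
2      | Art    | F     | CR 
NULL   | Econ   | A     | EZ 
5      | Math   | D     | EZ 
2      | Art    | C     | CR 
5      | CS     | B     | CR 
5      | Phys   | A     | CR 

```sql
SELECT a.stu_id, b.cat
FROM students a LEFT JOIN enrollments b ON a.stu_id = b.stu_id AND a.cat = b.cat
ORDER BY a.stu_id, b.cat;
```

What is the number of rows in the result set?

LEFT JOIN keeps every row from `students`; unmatched rows get NULL for `enrollments`'s columns.
Matching on a.stu_id = b.stu_id AND a.cat = b.cat. A NULL in a compared column never satisfies the condition.
- a row (stu_id=NULL, cat=CR): no match → kept, b columns NULL.
- a row (stu_id=9, cat=CR): no match → kept, b columns NULL.
- a row (stu_id=5, cat=CR): matches 2 b row(s) → 2 output row(s).
- a row (stu_id=3, cat=EZ): no match → kept, b columns NULL.
- a row (stu_id=2, cat=BQ): no match → kept, b columns NULL.
- a row (stu_id=5, cat=BQ): no match → kept, b columns NULL.
- a row (stu_id=3, cat=UI): no match → kept, b columns NULL.
Total: 2 matched + 6 padded = 8 rows.

8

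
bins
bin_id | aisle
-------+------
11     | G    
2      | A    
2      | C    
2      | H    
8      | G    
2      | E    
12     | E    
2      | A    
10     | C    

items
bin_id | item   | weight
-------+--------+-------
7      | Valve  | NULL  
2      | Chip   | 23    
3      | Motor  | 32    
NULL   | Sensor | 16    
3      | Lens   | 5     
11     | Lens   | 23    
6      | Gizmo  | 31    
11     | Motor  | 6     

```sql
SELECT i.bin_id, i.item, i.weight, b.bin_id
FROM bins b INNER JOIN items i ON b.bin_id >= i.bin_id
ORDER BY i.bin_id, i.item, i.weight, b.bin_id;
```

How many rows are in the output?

29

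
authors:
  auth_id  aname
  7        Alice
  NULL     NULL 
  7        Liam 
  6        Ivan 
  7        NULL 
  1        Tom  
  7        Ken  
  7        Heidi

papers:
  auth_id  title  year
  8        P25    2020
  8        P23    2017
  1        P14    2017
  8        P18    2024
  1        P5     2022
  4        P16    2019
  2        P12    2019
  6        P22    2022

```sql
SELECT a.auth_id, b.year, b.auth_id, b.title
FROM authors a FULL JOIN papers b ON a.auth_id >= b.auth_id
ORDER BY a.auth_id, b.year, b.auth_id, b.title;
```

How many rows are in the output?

FULL OUTER JOIN keeps every row from both sides; unmatched rows get NULL for the other side's columns.
Matching on a.auth_id >= b.auth_id. A NULL in a compared column never satisfies the condition.
- a[0] auth_id=7 → 5 match(es) in b → 5 row(s).
- a[1] auth_id=NULL → no match; kept with NULLs on the b side.
- a[2] auth_id=7 → 5 match(es) in b → 5 row(s).
- a[3] auth_id=6 → 5 match(es) in b → 5 row(s).
- a[4] auth_id=7 → 5 match(es) in b → 5 row(s).
- a[5] auth_id=1 → 2 match(es) in b → 2 row(s).
- a[6] auth_id=7 → 5 match(es) in b → 5 row(s).
- a[7] auth_id=7 → 5 match(es) in b → 5 row(s).
- 3 b row(s) had no a match → kept, a columns NULL.
Total: 32 matched + 4 padded = 36 rows.

36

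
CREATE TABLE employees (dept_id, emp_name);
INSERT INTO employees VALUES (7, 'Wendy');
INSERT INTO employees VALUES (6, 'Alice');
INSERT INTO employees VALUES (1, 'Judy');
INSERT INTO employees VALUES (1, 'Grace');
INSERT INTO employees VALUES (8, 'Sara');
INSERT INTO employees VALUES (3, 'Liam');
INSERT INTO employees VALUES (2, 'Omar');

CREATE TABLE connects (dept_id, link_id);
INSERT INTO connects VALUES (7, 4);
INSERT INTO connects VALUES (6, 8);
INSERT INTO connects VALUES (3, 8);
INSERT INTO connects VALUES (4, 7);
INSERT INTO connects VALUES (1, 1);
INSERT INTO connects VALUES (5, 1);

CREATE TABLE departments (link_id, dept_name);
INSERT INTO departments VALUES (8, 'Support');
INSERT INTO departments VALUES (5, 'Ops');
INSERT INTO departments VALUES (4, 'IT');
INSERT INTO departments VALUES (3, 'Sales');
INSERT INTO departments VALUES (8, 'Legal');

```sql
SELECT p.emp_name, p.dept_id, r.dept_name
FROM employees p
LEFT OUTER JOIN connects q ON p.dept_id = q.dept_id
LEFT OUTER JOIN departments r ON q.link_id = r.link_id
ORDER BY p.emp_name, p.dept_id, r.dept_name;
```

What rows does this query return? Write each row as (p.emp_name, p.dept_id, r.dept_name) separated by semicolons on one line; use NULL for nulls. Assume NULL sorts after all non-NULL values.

(Alice, 6, Legal); (Alice, 6, Support); (Grace, 1, NULL); (Judy, 1, NULL); (Liam, 3, Legal); (Liam, 3, Support); (Omar, 2, NULL); (Sara, 8, NULL); (Wendy, 7, IT)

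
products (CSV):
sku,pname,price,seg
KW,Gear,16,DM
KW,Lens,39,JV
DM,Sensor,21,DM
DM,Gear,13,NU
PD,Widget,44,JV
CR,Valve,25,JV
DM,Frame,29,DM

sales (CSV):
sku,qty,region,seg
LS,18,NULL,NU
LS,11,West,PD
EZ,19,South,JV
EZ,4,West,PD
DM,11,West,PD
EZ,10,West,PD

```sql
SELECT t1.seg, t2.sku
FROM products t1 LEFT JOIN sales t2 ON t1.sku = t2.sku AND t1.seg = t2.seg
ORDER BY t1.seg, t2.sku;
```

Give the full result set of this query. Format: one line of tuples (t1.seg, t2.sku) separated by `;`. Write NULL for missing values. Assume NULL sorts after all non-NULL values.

LEFT JOIN keeps every row from `products`; unmatched rows get NULL for `sales`'s columns.
Matching on t1.sku = t2.sku AND t1.seg = t2.seg.
- t1[0] sku=KW, seg=DM → no match; kept with NULLs on the t2 side.
- t1[1] sku=KW, seg=JV → no match; kept with NULLs on the t2 side.
- t1[2] sku=DM, seg=DM → no match; kept with NULLs on the t2 side.
- t1[3] sku=DM, seg=NU → no match; kept with NULLs on the t2 side.
- t1[4] sku=PD, seg=JV → no match; kept with NULLs on the t2 side.
- t1[5] sku=CR, seg=JV → no match; kept with NULLs on the t2 side.
- t1[6] sku=DM, seg=DM → no match; kept with NULLs on the t2 side.
After projecting and ordering:
t1.seg | t2.sku
DM | NULL
DM | NULL
DM | NULL
JV | NULL
JV | NULL
JV | NULL
NU | NULL

(DM, NULL); (DM, NULL); (DM, NULL); (JV, NULL); (JV, NULL); (JV, NULL); (NU, NULL)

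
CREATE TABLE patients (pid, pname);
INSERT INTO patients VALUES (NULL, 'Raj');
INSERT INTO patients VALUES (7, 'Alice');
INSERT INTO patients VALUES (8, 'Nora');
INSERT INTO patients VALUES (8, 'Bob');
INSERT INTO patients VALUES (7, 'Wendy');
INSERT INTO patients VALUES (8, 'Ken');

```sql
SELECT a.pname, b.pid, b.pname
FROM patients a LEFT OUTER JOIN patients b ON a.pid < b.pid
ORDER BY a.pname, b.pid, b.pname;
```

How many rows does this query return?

LEFT JOIN keeps every row from `patients a`; unmatched rows get NULL for `patients b`'s columns.
Matching on a.pid < b.pid. A NULL in a compared column never satisfies the condition.
Matched pairs: 6; unmatched a rows kept: 4.
Total: 6 matched + 4 padded = 10 rows.

10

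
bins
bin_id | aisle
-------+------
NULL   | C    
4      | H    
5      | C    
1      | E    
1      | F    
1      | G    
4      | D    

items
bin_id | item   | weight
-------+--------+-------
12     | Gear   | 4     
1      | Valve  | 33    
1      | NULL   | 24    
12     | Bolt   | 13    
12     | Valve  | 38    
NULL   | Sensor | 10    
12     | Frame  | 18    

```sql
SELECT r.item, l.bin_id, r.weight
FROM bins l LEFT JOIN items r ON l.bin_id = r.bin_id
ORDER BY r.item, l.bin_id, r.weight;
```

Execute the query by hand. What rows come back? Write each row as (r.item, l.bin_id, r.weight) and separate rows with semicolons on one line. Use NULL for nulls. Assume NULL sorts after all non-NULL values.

(Valve, 1, 33); (Valve, 1, 33); (Valve, 1, 33); (NULL, 1, 24); (NULL, 1, 24); (NULL, 1, 24); (NULL, 4, NULL); (NULL, 4, NULL); (NULL, 5, NULL); (NULL, NULL, NULL)

LEFT JOIN keeps every row from `bins`; unmatched rows get NULL for `items`'s columns.
Matching on l.bin_id = r.bin_id. A NULL in a compared column never satisfies the condition.
- l (bin_id=NULL) has no partner → padded with NULL.
- l (bin_id=4) has no partner → padded with NULL.
- l (bin_id=5) has no partner → padded with NULL.
- l (bin_id=1) pairs with 2 row(s) of r.
- l (bin_id=1) pairs with 2 row(s) of r.
- l (bin_id=1) pairs with 2 row(s) of r.
- l (bin_id=4) has no partner → padded with NULL.
After projecting and ordering:
r.item | l.bin_id | r.weight
Valve | 1 | 33
Valve | 1 | 33
Valve | 1 | 33
NULL | 1 | 24
NULL | 1 | 24
NULL | 1 | 24
NULL | 4 | NULL
NULL | 4 | NULL
NULL | 5 | NULL
NULL | NULL | NULL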